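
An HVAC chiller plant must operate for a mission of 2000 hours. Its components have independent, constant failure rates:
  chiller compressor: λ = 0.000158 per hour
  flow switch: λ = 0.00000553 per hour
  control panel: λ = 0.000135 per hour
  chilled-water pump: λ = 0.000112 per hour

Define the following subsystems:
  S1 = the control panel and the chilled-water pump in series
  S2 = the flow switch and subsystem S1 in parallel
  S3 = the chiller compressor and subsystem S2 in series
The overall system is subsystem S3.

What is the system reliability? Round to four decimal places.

0.7259

R(chiller compressor) = exp(−0.000158 × 2000) = 0.729059
R(flow switch) = exp(−0.00000553 × 2000) = 0.989001
R(control panel) = exp(−0.000135 × 2000) = 0.763379
R(chilled-water pump) = exp(−0.000112 × 2000) = 0.799315
Series (control panel and chilled-water pump): 0.763379 × 0.799315 = 0.610180
Parallel (flow switch and [0.610180]): 1 − (1 − 0.989001)(1 − 0.610180) = 0.995712
Series (chiller compressor and [0.995712]): 0.729059 × 0.995712 = 0.7259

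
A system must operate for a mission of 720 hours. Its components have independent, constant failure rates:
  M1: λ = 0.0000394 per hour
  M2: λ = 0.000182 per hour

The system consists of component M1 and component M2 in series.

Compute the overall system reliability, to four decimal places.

0.8526

R(M1) = exp(−0.0000394 × 720) = 0.972031
R(M2) = exp(−0.000182 × 720) = 0.877183
Series (M1 and M2): 0.972031 × 0.877183 = 0.8526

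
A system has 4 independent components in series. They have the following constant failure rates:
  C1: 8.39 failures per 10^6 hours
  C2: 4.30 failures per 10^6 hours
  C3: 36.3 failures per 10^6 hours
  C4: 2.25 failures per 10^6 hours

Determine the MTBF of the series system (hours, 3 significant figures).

Series of exponential components: λ_sys = Σ λ_i
λ_sys = 0.00000839 + 0.00000430 + 0.0000363 + 0.00000225 = 5.1240e-05 /h
MTBF = 1 / λ_sys = 19500 h

19500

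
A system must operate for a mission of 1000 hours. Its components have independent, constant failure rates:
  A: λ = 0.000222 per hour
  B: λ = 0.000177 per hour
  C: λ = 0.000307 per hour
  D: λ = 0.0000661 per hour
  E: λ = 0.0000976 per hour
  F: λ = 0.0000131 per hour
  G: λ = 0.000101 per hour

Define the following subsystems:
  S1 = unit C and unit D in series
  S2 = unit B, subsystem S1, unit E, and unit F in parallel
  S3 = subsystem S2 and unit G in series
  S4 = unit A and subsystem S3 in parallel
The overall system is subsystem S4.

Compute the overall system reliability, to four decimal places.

R(A) = exp(−0.000222 × 1000) = 0.800915
R(B) = exp(−0.000177 × 1000) = 0.837780
R(C) = exp(−0.000307 × 1000) = 0.735651
R(D) = exp(−0.0000661 × 1000) = 0.936037
R(E) = exp(−0.0000976 × 1000) = 0.907012
R(F) = exp(−0.0000131 × 1000) = 0.986985
R(G) = exp(−0.000101 × 1000) = 0.903933
Series (C and D): 0.735651 × 0.936037 = 0.688597
Parallel (B, [0.688597], E, and F): 1 − (1 − 0.837780)(1 − 0.688597)(1 − 0.907012)(1 − 0.986985) = 0.999939
Series ([0.999939] and G): 0.999939 × 0.903933 = 0.903878
Parallel (A and [0.903878]): 1 − (1 − 0.800915)(1 − 0.903878) = 0.9809

0.9809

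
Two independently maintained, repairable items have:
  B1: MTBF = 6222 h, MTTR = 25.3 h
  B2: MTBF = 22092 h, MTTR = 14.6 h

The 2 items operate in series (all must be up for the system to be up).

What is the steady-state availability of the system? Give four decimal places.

0.9953

A(B1) = MTBF/(MTBF+MTTR) = 6222/(6222+25.3) = 0.995950
A(B2) = MTBF/(MTBF+MTTR) = 22092/(22092+14.6) = 0.999340
Series availability: 0.995950 × 0.999340 = 0.9953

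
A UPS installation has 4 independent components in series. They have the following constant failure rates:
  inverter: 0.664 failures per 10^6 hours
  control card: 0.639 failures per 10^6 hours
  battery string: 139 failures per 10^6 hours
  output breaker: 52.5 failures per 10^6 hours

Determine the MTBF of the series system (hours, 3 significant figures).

5190

Series of exponential components: λ_sys = Σ λ_i
λ_sys = 0.000000664 + 0.000000639 + 0.000139 + 0.0000525 = 1.9280e-04 /h
MTBF = 1 / λ_sys = 5190 h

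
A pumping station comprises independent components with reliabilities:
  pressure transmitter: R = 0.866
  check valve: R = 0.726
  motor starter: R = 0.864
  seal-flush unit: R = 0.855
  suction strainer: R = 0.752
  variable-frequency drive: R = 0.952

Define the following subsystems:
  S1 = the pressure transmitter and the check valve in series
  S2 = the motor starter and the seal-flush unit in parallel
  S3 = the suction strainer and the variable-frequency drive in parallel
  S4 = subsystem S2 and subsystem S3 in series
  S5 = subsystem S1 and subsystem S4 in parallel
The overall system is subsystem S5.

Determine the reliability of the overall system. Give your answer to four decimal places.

0.9883

Series (pressure transmitter and check valve): 0.866000 × 0.726000 = 0.628716
Parallel (motor starter and seal-flush unit): 1 − (1 − 0.864000)(1 − 0.855000) = 0.980280
Parallel (suction strainer and variable-frequency drive): 1 − (1 − 0.752000)(1 − 0.952000) = 0.988096
Series ([0.980280] and [0.988096]): 0.980280 × 0.988096 = 0.968611
Parallel ([0.628716] and [0.968611]): 1 − (1 − 0.628716)(1 − 0.968611) = 0.9883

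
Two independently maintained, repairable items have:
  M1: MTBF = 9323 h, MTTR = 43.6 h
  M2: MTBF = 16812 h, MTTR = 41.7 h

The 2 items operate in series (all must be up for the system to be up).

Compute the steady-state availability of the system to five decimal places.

A(M1) = MTBF/(MTBF+MTTR) = 9323/(9323+43.6) = 0.995345
A(M2) = MTBF/(MTBF+MTTR) = 16812/(16812+41.7) = 0.997526
Series availability: 0.995345 × 0.997526 = 0.99288

0.99288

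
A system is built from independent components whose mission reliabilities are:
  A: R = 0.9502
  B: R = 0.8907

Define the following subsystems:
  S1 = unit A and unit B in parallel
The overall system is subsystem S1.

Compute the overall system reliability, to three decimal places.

0.995

Parallel (A and B): 1 − (1 − 0.95020)(1 − 0.89070) = 0.995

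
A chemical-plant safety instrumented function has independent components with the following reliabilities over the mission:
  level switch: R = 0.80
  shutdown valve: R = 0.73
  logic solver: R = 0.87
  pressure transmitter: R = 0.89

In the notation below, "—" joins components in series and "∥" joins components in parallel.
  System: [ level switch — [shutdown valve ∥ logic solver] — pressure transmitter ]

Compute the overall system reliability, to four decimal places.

0.6870

Parallel (shutdown valve and logic solver): 1 − (1 − 0.730000)(1 − 0.870000) = 0.964900
Series (level switch, [0.964900], and pressure transmitter): 0.800000 × 0.964900 × 0.890000 = 0.6870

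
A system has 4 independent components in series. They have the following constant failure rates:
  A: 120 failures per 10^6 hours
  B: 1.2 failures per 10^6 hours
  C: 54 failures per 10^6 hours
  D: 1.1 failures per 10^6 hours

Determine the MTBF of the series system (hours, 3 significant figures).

5670

Series of exponential components: λ_sys = Σ λ_i
λ_sys = 0.00012 + 0.0000012 + 0.000054 + 0.0000011 = 1.7630e-04 /h
MTBF = 1 / λ_sys = 5670 h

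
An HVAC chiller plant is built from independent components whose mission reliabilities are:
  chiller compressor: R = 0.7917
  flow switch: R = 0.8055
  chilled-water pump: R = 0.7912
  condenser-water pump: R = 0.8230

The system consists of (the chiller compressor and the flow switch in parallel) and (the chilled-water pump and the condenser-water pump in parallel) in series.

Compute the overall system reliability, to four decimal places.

0.9240

Parallel (chiller compressor and flow switch): 1 − (1 − 0.791700)(1 − 0.805500) = 0.959486
Parallel (chilled-water pump and condenser-water pump): 1 − (1 − 0.791200)(1 − 0.823000) = 0.963042
Series ([0.959486] and [0.963042]): 0.959486 × 0.963042 = 0.9240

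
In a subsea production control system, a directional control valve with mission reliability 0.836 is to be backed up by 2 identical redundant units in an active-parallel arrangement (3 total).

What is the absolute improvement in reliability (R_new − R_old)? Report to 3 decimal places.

R_before = 0.836
R_after = 1 − (1 − 0.836)^3 = 0.996
ΔR = 0.996 − 0.836 = 0.160

0.160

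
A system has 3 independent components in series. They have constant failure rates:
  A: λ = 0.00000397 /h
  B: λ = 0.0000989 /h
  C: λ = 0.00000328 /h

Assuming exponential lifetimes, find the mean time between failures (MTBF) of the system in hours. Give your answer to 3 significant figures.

Series of exponential components: λ_sys = Σ λ_i
λ_sys = 0.00000397 + 0.0000989 + 0.00000328 = 1.0615e-04 /h
MTBF = 1 / λ_sys = 9420 h

9420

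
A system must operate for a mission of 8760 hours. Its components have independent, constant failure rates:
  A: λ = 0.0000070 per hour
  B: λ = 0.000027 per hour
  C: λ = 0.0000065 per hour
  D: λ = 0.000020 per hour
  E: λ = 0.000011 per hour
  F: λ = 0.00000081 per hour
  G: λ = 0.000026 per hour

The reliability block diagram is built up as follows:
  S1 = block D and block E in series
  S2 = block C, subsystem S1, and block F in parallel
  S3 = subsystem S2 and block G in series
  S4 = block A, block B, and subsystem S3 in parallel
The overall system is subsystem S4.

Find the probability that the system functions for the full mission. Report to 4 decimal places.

R(A) = exp(−0.0000070 × 8760) = 0.940522
R(B) = exp(−0.000027 × 8760) = 0.789370
R(C) = exp(−0.0000065 × 8760) = 0.944651
R(D) = exp(−0.000020 × 8760) = 0.839289
R(E) = exp(−0.000011 × 8760) = 0.908137
R(F) = exp(−0.00000081 × 8760) = 0.992930
R(G) = exp(−0.000026 × 8760) = 0.796315
Series (D and E): 0.839289 × 0.908137 = 0.762189
Parallel (C, [0.762189], and F): 1 − (1 − 0.944651)(1 − 0.762189)(1 − 0.992930) = 0.999907
Series ([0.999907] and G): 0.999907 × 0.796315 = 0.796241
Parallel (A, B, and [0.796241]): 1 − (1 − 0.940522)(1 − 0.789370)(1 − 0.796241) = 0.9974

0.9974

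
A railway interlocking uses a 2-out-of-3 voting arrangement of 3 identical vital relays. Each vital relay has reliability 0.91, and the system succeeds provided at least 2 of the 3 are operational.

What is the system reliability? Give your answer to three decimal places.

0.977

R = Σ_{i=2}^{3} C(3,i) p^i (1−p)^{3−i} with p = 0.91
C(3,2)·0.91^2·0.09^1 = 0.22359
C(3,3)·0.91^3·0.09^0 = 0.75357
Sum = 0.977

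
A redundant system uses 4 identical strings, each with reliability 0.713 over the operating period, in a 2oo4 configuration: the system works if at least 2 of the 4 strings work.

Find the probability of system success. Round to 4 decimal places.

0.9258

R = Σ_{i=2}^{4} C(4,i) p^i (1−p)^{4−i} with p = 0.713
C(4,2)·0.713^2·0.287^2 = 0.251243
C(4,3)·0.713^3·0.287^1 = 0.416112
C(4,4)·0.713^4·0.287^0 = 0.258439
Sum = 0.9258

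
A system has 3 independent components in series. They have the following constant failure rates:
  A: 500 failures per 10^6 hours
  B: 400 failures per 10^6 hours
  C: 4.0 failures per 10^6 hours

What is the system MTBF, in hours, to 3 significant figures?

1110

Series of exponential components: λ_sys = Σ λ_i
λ_sys = 0.00050 + 0.00040 + 0.0000040 = 9.0400e-04 /h
MTBF = 1 / λ_sys = 1110 h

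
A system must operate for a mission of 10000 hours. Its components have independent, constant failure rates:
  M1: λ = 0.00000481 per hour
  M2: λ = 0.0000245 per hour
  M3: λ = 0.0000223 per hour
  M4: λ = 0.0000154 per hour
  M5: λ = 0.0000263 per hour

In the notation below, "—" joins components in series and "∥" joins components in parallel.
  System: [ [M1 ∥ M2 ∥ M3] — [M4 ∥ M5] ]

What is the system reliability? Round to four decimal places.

R(M1) = exp(−0.00000481 × 10000) = 0.953038
R(M2) = exp(−0.0000245 × 10000) = 0.782705
R(M3) = exp(−0.0000223 × 10000) = 0.800115
R(M4) = exp(−0.0000154 × 10000) = 0.857272
R(M5) = exp(−0.0000263 × 10000) = 0.768742
Parallel (M1, M2, and M3): 1 − (1 − 0.953038)(1 − 0.782705)(1 − 0.800115) = 0.997960
Parallel (M4 and M5): 1 − (1 − 0.857272)(1 − 0.768742) = 0.966993
Series ([0.997960] and [0.966993]): 0.997960 × 0.966993 = 0.9650

0.9650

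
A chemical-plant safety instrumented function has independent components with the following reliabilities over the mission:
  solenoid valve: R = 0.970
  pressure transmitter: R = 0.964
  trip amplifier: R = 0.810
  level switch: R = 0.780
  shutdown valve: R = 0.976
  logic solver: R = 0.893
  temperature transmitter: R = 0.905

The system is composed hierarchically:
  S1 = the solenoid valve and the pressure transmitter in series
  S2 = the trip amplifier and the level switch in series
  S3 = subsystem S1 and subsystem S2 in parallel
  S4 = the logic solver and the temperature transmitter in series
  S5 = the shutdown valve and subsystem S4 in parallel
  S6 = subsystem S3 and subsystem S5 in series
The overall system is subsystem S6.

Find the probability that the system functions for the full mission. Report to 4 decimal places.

0.9716

Series (solenoid valve and pressure transmitter): 0.970000 × 0.964000 = 0.935080
Series (trip amplifier and level switch): 0.810000 × 0.780000 = 0.631800
Parallel ([0.935080] and [0.631800]): 1 − (1 − 0.935080)(1 − 0.631800) = 0.976096
Series (logic solver and temperature transmitter): 0.893000 × 0.905000 = 0.808165
Parallel (shutdown valve and [0.808165]): 1 − (1 − 0.976000)(1 − 0.808165) = 0.995396
Series ([0.976096] and [0.995396]): 0.976096 × 0.995396 = 0.9716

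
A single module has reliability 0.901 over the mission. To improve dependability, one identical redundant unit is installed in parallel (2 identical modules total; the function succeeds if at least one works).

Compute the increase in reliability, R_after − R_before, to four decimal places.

0.0892

R_before = 0.901
R_after = 1 − (1 − 0.901)^2 = 0.9902
ΔR = 0.9902 − 0.901 = 0.0892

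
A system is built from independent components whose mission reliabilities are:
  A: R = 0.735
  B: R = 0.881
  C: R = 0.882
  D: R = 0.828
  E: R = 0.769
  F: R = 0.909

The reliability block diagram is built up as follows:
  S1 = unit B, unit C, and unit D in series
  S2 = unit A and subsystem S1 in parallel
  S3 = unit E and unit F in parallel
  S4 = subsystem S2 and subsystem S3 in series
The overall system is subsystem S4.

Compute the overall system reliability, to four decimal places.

0.8865

Series (B, C, and D): 0.881000 × 0.882000 × 0.828000 = 0.643391
Parallel (A and [0.643391]): 1 − (1 − 0.735000)(1 − 0.643391) = 0.905499
Parallel (E and F): 1 − (1 − 0.769000)(1 − 0.909000) = 0.978979
Series ([0.905499] and [0.978979]): 0.905499 × 0.978979 = 0.8865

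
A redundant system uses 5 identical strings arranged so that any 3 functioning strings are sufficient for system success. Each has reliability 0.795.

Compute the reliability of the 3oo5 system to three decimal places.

R = Σ_{i=3}^{5} C(5,i) p^i (1−p)^{5−i} with p = 0.795
C(5,3)·0.795^3·0.205^2 = 0.21116
C(5,4)·0.795^4·0.205^1 = 0.40944
C(5,5)·0.795^5·0.205^0 = 0.31757
Sum = 0.938

0.938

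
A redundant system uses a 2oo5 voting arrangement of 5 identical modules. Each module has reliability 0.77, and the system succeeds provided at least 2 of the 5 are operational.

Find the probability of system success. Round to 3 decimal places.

R = Σ_{i=2}^{5} C(5,i) p^i (1−p)^{5−i} with p = 0.77
C(5,2)·0.77^2·0.23^3 = 0.07214
C(5,3)·0.77^3·0.23^2 = 0.24151
C(5,4)·0.77^4·0.23^1 = 0.40426
C(5,5)·0.77^5·0.23^0 = 0.27068
Sum = 0.989

0.989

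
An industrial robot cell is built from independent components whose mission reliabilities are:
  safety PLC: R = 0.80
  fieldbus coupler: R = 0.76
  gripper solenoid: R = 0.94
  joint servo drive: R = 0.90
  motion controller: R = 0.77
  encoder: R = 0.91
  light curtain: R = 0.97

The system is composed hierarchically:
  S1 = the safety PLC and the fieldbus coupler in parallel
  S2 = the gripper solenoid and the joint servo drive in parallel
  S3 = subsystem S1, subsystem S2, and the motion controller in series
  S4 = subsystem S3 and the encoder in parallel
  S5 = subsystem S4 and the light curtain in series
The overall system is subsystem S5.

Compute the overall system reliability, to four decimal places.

0.9463

Parallel (safety PLC and fieldbus coupler): 1 − (1 − 0.800000)(1 − 0.760000) = 0.952000
Parallel (gripper solenoid and joint servo drive): 1 − (1 − 0.940000)(1 − 0.900000) = 0.994000
Series ([0.952000], [0.994000], and motion controller): 0.952000 × 0.994000 × 0.770000 = 0.728642
Parallel ([0.728642] and encoder): 1 − (1 − 0.728642)(1 − 0.910000) = 0.975578
Series ([0.975578] and light curtain): 0.975578 × 0.970000 = 0.9463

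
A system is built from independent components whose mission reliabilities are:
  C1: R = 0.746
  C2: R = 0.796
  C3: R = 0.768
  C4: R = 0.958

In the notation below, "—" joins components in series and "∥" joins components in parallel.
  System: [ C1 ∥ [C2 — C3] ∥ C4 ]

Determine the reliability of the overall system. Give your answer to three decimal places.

Series (C2 and C3): 0.79600 × 0.76800 = 0.61133
Parallel (C1, [0.61133], and C4): 1 − (1 − 0.74600)(1 − 0.61133)(1 − 0.95800) = 0.996

0.996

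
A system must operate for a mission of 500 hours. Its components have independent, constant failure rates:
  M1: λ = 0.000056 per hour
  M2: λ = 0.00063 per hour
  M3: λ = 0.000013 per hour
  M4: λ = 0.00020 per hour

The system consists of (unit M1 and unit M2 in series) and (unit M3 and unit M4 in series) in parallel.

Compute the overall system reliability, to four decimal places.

R(M1) = exp(−0.000056 × 500) = 0.972388
R(M2) = exp(−0.00063 × 500) = 0.729789
R(M3) = exp(−0.000013 × 500) = 0.993521
R(M4) = exp(−0.00020 × 500) = 0.904837
Series (M1 and M2): 0.972388 × 0.729789 = 0.709638
Series (M3 and M4): 0.993521 × 0.904837 = 0.898975
Parallel ([0.709638] and [0.898975]): 1 − (1 − 0.709638)(1 − 0.898975) = 0.9707

0.9707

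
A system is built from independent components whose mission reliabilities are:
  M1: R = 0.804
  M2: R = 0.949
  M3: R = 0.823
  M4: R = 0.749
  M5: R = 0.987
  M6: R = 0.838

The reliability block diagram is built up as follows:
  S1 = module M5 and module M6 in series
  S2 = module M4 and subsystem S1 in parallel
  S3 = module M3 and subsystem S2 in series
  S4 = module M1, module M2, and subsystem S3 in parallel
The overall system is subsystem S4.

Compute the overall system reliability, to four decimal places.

0.9979

Series (M5 and M6): 0.987000 × 0.838000 = 0.827106
Parallel (M4 and [0.827106]): 1 − (1 − 0.749000)(1 − 0.827106) = 0.956604
Series (M3 and [0.956604]): 0.823000 × 0.956604 = 0.787285
Parallel (M1, M2, and [0.787285]): 1 − (1 − 0.804000)(1 − 0.949000)(1 − 0.787285) = 0.9979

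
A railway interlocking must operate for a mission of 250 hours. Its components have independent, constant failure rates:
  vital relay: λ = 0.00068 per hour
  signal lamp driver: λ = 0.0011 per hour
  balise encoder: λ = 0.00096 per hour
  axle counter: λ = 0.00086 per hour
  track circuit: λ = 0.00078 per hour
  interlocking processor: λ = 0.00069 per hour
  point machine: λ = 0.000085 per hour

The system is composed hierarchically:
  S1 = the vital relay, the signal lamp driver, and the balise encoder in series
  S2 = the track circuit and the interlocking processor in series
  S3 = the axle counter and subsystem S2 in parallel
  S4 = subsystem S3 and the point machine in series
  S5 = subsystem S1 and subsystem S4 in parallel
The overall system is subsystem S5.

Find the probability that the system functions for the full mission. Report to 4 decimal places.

R(vital relay) = exp(−0.00068 × 250) = 0.843665
R(signal lamp driver) = exp(−0.0011 × 250) = 0.759572
R(balise encoder) = exp(−0.00096 × 250) = 0.786628
R(axle counter) = exp(−0.00086 × 250) = 0.806541
R(track circuit) = exp(−0.00078 × 250) = 0.822835
R(interlocking processor) = exp(−0.00069 × 250) = 0.841558
R(point machine) = exp(−0.000085 × 250) = 0.978974
Series (vital relay, signal lamp driver, and balise encoder): 0.843665 × 0.759572 × 0.786628 = 0.504090
Series (track circuit and interlocking processor): 0.822835 × 0.841558 = 0.692463
Parallel (axle counter and [0.692463]): 1 − (1 − 0.806541)(1 − 0.692463) = 0.940504
Series ([0.940504] and point machine): 0.940504 × 0.978974 = 0.920729
Parallel ([0.504090] and [0.920729]): 1 − (1 − 0.504090)(1 − 0.920729) = 0.9607

0.9607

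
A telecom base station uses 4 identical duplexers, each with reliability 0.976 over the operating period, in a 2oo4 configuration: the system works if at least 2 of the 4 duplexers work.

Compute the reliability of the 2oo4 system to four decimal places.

0.9999

R = Σ_{i=2}^{4} C(4,i) p^i (1−p)^{4−i} with p = 0.976
C(4,2)·0.976^2·0.024^2 = 0.003292
C(4,3)·0.976^3·0.024^1 = 0.089253
C(4,4)·0.976^4·0.024^0 = 0.907401
Sum = 0.9999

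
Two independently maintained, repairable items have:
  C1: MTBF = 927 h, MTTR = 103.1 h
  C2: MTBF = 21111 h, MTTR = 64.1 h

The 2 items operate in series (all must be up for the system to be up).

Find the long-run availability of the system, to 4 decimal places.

0.8972

A(C1) = MTBF/(MTBF+MTTR) = 927/(927+103.1) = 0.899913
A(C2) = MTBF/(MTBF+MTTR) = 21111/(21111+64.1) = 0.996973
Series availability: 0.899913 × 0.996973 = 0.8972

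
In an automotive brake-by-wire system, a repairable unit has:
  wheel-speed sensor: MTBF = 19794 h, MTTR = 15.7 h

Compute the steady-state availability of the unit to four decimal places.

A(wheel-speed sensor) = MTBF/(MTBF+MTTR) = 19794/(19794+15.7) = 0.9992

0.9992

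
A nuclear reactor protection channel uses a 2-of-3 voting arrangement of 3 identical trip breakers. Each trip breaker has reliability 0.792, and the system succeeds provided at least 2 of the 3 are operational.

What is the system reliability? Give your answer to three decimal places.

0.888

R = Σ_{i=2}^{3} C(3,i) p^i (1−p)^{3−i} with p = 0.792
C(3,2)·0.792^2·0.208^1 = 0.39141
C(3,3)·0.792^3·0.208^0 = 0.49679
Sum = 0.888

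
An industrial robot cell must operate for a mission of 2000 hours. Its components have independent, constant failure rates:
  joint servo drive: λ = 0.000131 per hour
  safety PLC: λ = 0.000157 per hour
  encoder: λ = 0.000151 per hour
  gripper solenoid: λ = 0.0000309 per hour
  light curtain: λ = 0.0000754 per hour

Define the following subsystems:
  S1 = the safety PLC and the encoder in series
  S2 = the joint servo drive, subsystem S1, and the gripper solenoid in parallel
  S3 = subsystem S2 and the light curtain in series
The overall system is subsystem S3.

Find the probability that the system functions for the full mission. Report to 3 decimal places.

0.855

R(joint servo drive) = exp(−0.000131 × 2000) = 0.76951
R(safety PLC) = exp(−0.000157 × 2000) = 0.73052
R(encoder) = exp(−0.000151 × 2000) = 0.73934
R(gripper solenoid) = exp(−0.0000309 × 2000) = 0.94007
R(light curtain) = exp(−0.0000754 × 2000) = 0.86002
Series (safety PLC and encoder): 0.73052 × 0.73934 = 0.54010
Parallel (joint servo drive, [0.54010], and gripper solenoid): 1 − (1 − 0.76951)(1 − 0.54010)(1 − 0.94007) = 0.99365
Series ([0.99365] and light curtain): 0.99365 × 0.86002 = 0.855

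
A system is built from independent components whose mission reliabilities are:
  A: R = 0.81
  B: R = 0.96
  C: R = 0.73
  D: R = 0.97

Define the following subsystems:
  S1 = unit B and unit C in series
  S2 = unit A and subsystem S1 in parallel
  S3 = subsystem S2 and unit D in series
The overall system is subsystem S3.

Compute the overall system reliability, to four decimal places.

Series (B and C): 0.960000 × 0.730000 = 0.700800
Parallel (A and [0.700800]): 1 − (1 − 0.810000)(1 − 0.700800) = 0.943152
Series ([0.943152] and D): 0.943152 × 0.970000 = 0.9149

0.9149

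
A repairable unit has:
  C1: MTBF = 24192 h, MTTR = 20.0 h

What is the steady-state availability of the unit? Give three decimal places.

0.999

A(C1) = MTBF/(MTBF+MTTR) = 24192/(24192+20.0) = 0.999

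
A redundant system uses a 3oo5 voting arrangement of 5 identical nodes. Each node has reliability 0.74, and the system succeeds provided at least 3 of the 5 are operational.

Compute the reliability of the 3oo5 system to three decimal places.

R = Σ_{i=3}^{5} C(5,i) p^i (1−p)^{5−i} with p = 0.74
C(5,3)·0.74^3·0.26^2 = 0.27393
C(5,4)·0.74^4·0.26^1 = 0.38983
C(5,5)·0.74^5·0.26^0 = 0.22190
Sum = 0.886

0.886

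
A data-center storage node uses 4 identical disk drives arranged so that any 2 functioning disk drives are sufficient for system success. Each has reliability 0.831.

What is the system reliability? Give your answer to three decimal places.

R = Σ_{i=2}^{4} C(4,i) p^i (1−p)^{4−i} with p = 0.831
C(4,2)·0.831^2·0.169^2 = 0.11834
C(4,3)·0.831^3·0.169^1 = 0.38793
C(4,4)·0.831^4·0.169^0 = 0.47687
Sum = 0.983

0.983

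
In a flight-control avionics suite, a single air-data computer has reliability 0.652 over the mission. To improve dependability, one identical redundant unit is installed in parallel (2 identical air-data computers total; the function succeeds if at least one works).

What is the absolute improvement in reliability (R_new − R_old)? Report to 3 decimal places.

0.227

R_before = 0.652
R_after = 1 − (1 − 0.652)^2 = 0.879
ΔR = 0.879 − 0.652 = 0.227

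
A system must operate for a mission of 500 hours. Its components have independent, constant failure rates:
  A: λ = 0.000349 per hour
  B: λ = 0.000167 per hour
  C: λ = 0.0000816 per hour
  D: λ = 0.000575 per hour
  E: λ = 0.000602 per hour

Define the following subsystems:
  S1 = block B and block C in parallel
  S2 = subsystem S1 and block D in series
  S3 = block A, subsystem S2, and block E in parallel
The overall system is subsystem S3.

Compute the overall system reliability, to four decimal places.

R(A) = exp(−0.000349 × 500) = 0.839877
R(B) = exp(−0.000167 × 500) = 0.919891
R(C) = exp(−0.0000816 × 500) = 0.960021
R(D) = exp(−0.000575 × 500) = 0.750137
R(E) = exp(−0.000602 × 500) = 0.740078
Parallel (B and C): 1 − (1 − 0.919891)(1 − 0.960021) = 0.996797
Series ([0.996797] and D): 0.996797 × 0.750137 = 0.747734
Parallel (A, [0.747734], and E): 1 − (1 − 0.839877)(1 − 0.747734)(1 − 0.740078) = 0.9895

0.9895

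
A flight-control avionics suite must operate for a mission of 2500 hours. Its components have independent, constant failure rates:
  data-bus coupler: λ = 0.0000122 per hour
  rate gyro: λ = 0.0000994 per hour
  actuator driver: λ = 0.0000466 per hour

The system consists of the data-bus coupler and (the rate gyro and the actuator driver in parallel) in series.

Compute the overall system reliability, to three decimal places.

0.946

R(data-bus coupler) = exp(−0.0000122 × 2500) = 0.96996
R(rate gyro) = exp(−0.0000994 × 2500) = 0.77997
R(actuator driver) = exp(−0.0000466 × 2500) = 0.89003
Parallel (rate gyro and actuator driver): 1 − (1 − 0.77997)(1 − 0.89003) = 0.97580
Series (data-bus coupler and [0.97580]): 0.96996 × 0.97580 = 0.946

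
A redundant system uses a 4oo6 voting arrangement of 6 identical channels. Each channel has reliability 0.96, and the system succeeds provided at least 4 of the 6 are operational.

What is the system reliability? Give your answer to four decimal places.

R = Σ_{i=4}^{6} C(6,i) p^i (1−p)^{6−i} with p = 0.96
C(6,4)·0.96^4·0.04^2 = 0.020384
C(6,5)·0.96^5·0.04^1 = 0.195689
C(6,6)·0.96^6·0.04^0 = 0.782758
Sum = 0.9988

0.9988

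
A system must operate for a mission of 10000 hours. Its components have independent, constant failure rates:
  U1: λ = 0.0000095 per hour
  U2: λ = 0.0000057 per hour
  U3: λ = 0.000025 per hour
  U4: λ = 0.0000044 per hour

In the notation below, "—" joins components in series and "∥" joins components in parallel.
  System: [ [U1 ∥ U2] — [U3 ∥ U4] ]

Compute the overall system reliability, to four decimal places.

R(U1) = exp(−0.0000095 × 10000) = 0.909373
R(U2) = exp(−0.0000057 × 10000) = 0.944594
R(U3) = exp(−0.000025 × 10000) = 0.778801
R(U4) = exp(−0.0000044 × 10000) = 0.956954
Parallel (U1 and U2): 1 − (1 − 0.909373)(1 − 0.944594) = 0.994979
Parallel (U3 and U4): 1 − (1 − 0.778801)(1 − 0.956954) = 0.990478
Series ([0.994979] and [0.990478]): 0.994979 × 0.990478 = 0.9855

0.9855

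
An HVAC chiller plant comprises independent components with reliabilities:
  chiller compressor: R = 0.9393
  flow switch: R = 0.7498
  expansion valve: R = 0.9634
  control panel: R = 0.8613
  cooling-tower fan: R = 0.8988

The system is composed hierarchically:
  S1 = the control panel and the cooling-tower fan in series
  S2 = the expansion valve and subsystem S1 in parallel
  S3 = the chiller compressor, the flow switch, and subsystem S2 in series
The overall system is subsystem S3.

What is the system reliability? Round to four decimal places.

Series (control panel and cooling-tower fan): 0.861300 × 0.898800 = 0.774136
Parallel (expansion valve and [0.774136]): 1 − (1 − 0.963400)(1 − 0.774136) = 0.991733
Series (chiller compressor, flow switch, and [0.991733]): 0.939300 × 0.749800 × 0.991733 = 0.6985

0.6985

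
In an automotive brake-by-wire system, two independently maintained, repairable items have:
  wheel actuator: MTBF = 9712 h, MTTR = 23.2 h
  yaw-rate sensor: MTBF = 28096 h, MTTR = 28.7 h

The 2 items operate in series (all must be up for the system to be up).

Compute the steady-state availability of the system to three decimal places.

A(wheel actuator) = MTBF/(MTBF+MTTR) = 9712/(9712+23.2) = 0.997617
A(yaw-rate sensor) = MTBF/(MTBF+MTTR) = 28096/(28096+28.7) = 0.998980
Series availability: 0.997617 × 0.998980 = 0.997

0.997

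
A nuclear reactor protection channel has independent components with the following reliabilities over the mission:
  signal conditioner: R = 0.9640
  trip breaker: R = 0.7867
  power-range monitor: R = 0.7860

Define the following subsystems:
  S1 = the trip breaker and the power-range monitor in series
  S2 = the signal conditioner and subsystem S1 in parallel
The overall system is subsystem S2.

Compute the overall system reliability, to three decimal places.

Series (trip breaker and power-range monitor): 0.78670 × 0.78600 = 0.61835
Parallel (signal conditioner and [0.61835]): 1 − (1 − 0.96400)(1 − 0.61835) = 0.986

0.986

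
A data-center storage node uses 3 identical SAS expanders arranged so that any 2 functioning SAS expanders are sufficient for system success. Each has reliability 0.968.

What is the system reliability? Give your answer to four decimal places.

R = Σ_{i=2}^{3} C(3,i) p^i (1−p)^{3−i} with p = 0.968
C(3,2)·0.968^2·0.032^1 = 0.089954
C(3,3)·0.968^3·0.032^0 = 0.907039
Sum = 0.9970

0.9970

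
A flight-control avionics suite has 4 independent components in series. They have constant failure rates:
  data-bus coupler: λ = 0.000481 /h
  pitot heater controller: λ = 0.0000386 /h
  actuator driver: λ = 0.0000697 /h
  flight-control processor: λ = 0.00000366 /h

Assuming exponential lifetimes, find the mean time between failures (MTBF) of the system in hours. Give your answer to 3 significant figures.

Series of exponential components: λ_sys = Σ λ_i
λ_sys = 0.000481 + 0.0000386 + 0.0000697 + 0.00000366 = 5.9296e-04 /h
MTBF = 1 / λ_sys = 1690 h

1690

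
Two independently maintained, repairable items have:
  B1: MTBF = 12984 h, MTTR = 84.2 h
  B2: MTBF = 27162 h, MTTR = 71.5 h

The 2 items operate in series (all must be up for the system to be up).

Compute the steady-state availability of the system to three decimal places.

0.991

A(B1) = MTBF/(MTBF+MTTR) = 12984/(12984+84.2) = 0.993557
A(B2) = MTBF/(MTBF+MTTR) = 27162/(27162+71.5) = 0.997375
Series availability: 0.993557 × 0.997375 = 0.991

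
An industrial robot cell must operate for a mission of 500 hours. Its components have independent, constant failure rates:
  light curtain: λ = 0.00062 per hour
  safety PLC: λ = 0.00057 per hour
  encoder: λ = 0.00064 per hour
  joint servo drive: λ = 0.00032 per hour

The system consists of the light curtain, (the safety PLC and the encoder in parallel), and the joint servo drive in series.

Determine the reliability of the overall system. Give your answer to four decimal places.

R(light curtain) = exp(−0.00062 × 500) = 0.733447
R(safety PLC) = exp(−0.00057 × 500) = 0.752014
R(encoder) = exp(−0.00064 × 500) = 0.726149
R(joint servo drive) = exp(−0.00032 × 500) = 0.852144
Parallel (safety PLC and encoder): 1 − (1 − 0.752014)(1 − 0.726149) = 0.932089
Series (light curtain, [0.932089], and joint servo drive): 0.733447 × 0.932089 × 0.852144 = 0.5826

0.5826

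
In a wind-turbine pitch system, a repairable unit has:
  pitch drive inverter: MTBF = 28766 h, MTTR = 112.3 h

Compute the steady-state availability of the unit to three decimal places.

0.996

A(pitch drive inverter) = MTBF/(MTBF+MTTR) = 28766/(28766+112.3) = 0.996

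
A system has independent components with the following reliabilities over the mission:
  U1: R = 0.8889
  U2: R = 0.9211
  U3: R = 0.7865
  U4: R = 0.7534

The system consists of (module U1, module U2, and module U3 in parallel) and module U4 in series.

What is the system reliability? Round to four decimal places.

Parallel (U1, U2, and U3): 1 − (1 − 0.888900)(1 − 0.921100)(1 − 0.786500) = 0.998129
Series ([0.998129] and U4): 0.998129 × 0.753400 = 0.7520

0.7520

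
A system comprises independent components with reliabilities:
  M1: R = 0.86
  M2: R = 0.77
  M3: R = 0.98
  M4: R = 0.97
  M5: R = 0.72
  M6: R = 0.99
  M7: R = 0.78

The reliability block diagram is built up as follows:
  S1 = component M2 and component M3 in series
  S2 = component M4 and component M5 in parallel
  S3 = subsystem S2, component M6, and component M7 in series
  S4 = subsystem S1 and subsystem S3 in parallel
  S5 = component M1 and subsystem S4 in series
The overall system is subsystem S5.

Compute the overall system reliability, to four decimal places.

0.8106

Series (M2 and M3): 0.770000 × 0.980000 = 0.754600
Parallel (M4 and M5): 1 − (1 − 0.970000)(1 − 0.720000) = 0.991600
Series ([0.991600], M6, and M7): 0.991600 × 0.990000 × 0.780000 = 0.765714
Parallel ([0.754600] and [0.765714]): 1 − (1 − 0.754600)(1 − 0.765714) = 0.942506
Series (M1 and [0.942506]): 0.860000 × 0.942506 = 0.8106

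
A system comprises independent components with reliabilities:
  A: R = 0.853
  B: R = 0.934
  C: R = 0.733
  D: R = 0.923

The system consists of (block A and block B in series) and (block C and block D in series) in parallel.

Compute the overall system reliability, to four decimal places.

Series (A and B): 0.853000 × 0.934000 = 0.796702
Series (C and D): 0.733000 × 0.923000 = 0.676559
Parallel ([0.796702] and [0.676559]): 1 − (1 − 0.796702)(1 − 0.676559) = 0.9342

0.9342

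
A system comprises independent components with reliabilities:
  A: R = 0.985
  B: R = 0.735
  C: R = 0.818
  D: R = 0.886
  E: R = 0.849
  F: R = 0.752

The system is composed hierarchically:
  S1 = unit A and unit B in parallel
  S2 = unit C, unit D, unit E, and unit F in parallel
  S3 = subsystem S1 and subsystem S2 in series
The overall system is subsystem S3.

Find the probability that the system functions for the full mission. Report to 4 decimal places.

0.9953

Parallel (A and B): 1 − (1 − 0.985000)(1 − 0.735000) = 0.996025
Parallel (C, D, E, and F): 1 − (1 − 0.818000)(1 − 0.886000)(1 − 0.849000)(1 − 0.752000) = 0.999223
Series ([0.996025] and [0.999223]): 0.996025 × 0.999223 = 0.9953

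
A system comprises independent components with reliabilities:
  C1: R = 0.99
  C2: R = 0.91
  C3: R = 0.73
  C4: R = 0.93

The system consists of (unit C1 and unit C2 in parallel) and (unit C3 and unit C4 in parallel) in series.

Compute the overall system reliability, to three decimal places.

0.980

Parallel (C1 and C2): 1 − (1 − 0.99000)(1 − 0.91000) = 0.99910
Parallel (C3 and C4): 1 − (1 − 0.73000)(1 − 0.93000) = 0.98110
Series ([0.99910] and [0.98110]): 0.99910 × 0.98110 = 0.980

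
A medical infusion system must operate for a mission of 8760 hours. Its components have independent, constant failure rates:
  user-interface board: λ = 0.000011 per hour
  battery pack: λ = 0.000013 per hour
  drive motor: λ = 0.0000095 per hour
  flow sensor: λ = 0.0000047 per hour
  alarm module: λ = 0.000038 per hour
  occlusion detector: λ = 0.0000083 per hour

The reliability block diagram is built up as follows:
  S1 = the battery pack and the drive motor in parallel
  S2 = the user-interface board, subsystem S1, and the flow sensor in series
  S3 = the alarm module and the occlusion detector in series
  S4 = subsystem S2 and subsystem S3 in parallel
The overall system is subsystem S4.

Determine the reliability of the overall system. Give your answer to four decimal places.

R(user-interface board) = exp(−0.000011 × 8760) = 0.908137
R(battery pack) = exp(−0.000013 × 8760) = 0.892365
R(drive motor) = exp(−0.0000095 × 8760) = 0.920149
R(flow sensor) = exp(−0.0000047 × 8760) = 0.959664
R(alarm module) = exp(−0.000038 × 8760) = 0.716856
R(occlusion detector) = exp(−0.0000083 × 8760) = 0.929872
Parallel (battery pack and drive motor): 1 − (1 − 0.892365)(1 − 0.920149) = 0.991405
Series (user-interface board, [0.991405], and flow sensor): 0.908137 × 0.991405 × 0.959664 = 0.864016
Series (alarm module and occlusion detector): 0.716856 × 0.929872 = 0.666584
Parallel ([0.864016] and [0.666584]): 1 − (1 − 0.864016)(1 − 0.666584) = 0.9547

0.9547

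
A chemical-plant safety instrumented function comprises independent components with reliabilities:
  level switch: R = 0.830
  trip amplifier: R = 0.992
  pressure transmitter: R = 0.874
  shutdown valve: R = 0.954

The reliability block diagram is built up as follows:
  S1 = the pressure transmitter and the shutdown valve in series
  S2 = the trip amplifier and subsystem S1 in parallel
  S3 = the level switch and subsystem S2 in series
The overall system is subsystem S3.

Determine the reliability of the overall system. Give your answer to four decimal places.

0.8289

Series (pressure transmitter and shutdown valve): 0.874000 × 0.954000 = 0.833796
Parallel (trip amplifier and [0.833796]): 1 − (1 − 0.992000)(1 − 0.833796) = 0.998670
Series (level switch and [0.998670]): 0.830000 × 0.998670 = 0.8289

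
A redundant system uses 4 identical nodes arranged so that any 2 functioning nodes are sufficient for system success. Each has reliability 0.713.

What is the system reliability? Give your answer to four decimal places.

R = Σ_{i=2}^{4} C(4,i) p^i (1−p)^{4−i} with p = 0.713
C(4,2)·0.713^2·0.287^2 = 0.251243
C(4,3)·0.713^3·0.287^1 = 0.416112
C(4,4)·0.713^4·0.287^0 = 0.258439
Sum = 0.9258

0.9258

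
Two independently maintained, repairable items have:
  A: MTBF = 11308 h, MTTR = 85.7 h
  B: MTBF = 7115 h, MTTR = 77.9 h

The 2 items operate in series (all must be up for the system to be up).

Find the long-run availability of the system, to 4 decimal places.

0.9817

A(A) = MTBF/(MTBF+MTTR) = 11308/(11308+85.7) = 0.992478
A(B) = MTBF/(MTBF+MTTR) = 7115/(7115+77.9) = 0.989170
Series availability: 0.992478 × 0.989170 = 0.9817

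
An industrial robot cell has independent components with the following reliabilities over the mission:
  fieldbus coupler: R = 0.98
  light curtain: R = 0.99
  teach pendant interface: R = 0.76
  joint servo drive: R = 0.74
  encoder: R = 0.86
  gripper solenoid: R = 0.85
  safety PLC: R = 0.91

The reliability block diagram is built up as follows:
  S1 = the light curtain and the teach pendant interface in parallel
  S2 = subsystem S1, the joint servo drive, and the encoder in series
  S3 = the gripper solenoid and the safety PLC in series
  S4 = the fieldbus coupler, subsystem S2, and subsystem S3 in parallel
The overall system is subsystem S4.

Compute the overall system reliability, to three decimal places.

Parallel (light curtain and teach pendant interface): 1 − (1 − 0.99000)(1 − 0.76000) = 0.99760
Series ([0.99760], joint servo drive, and encoder): 0.99760 × 0.74000 × 0.86000 = 0.63487
Series (gripper solenoid and safety PLC): 0.85000 × 0.91000 = 0.77350
Parallel (fieldbus coupler, [0.63487], and [0.77350]): 1 − (1 − 0.98000)(1 − 0.63487)(1 − 0.77350) = 0.998

0.998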